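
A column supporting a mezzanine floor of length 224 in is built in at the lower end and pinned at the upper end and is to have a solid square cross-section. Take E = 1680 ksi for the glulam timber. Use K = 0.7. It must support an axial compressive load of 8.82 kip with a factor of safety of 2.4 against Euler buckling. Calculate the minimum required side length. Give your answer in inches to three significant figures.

Required P_cr = n·P = 2.4 × 8.82 = 21.17 kip
L_e = K·L = 0.7 × 224 = 156.8 in
Required I = P_cr·L_e²/(π²E) = 2.117×10^4 × 156.8² / (π² × 1.68×10^6) = 31.39 in⁴
Solid square: I = a⁴/12  ⇒  a = (12I)^(1/4) = (12×31.39)^(1/4) = 4.41 in

a ≈ 4.41 in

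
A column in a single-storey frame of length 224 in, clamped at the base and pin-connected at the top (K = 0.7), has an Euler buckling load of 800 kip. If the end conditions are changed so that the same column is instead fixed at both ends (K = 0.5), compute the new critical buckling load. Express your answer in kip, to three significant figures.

P_cr ∝ 1/K², so P_cr,new = P_cr,old × (K_old/K_new)² = 800 × (0.7/0.5)²
= 800 × 1.960 = 1570 kip

P_cr ≈ 1570 kip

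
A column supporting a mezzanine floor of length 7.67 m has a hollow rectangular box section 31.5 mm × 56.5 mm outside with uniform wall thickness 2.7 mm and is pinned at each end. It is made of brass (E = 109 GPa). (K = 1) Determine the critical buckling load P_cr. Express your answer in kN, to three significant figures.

P_cr ≈ 1.31 kN

Inner dimensions: h_i = 56.5 − 2×2.7 = 51.10 mm, b_i = 31.5 − 2×2.7 = 26.10 mm
Weak-axis I_min = (h_o·b_o³ − h_i·b_i³)/12 with b_o = 31.5, b_i = 26.10 mm (shorter outer/inner sides).
I_min = (56.5×31.5³ − 51.10×26.10³)/12 = 7.145×10^4 mm⁴
I = 7.145×10^4 mm⁴ = 7.145×10^-8 m⁴
Effective length L_e = K·L = 1 × 7.67 = 7.670 m
P_cr = π²EI / L_e² = π² × 109×10⁹ × 7.145×10^-8 / 7.670² = 1.307×10^3 N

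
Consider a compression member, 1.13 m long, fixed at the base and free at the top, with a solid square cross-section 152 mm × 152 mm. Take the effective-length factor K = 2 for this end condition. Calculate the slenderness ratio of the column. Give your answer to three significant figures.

I = a⁴/12 = 152⁴/12 = 4.448×10^7 mm⁴
A = 2.310×10^4 mm²;  r_min = √(I/A) = √(4.448×10^7/2.310×10^4) = 43.88 mm
L_e = K·L = 2 × 1.13 m = 2.260 m = 2260.0 mm
λ = L_e / r_min = 2260.0 / 43.88 = 51.5

λ ≈ 51.5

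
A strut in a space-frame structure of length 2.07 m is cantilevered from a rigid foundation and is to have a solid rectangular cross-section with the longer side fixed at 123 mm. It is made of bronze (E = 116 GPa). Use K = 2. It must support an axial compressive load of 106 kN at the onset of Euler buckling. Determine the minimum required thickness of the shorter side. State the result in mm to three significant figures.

L_e = K·L = 2 × 2.07 = 4.140 m
Required I = P_cr·L_e²/(π²E) = 1.060×10^5 × 4.140² / (π² × 1.16×10^11) = 1.587×10^-6 m⁴
I_req = 1.587×10^6 mm⁴
Rectangle, weak axis: I_min = h·b³/12 with h = 123 mm fixed  ⇒  b = (12I/h)^(1/3) = 53.7 mm

b ≈ 53.7 mm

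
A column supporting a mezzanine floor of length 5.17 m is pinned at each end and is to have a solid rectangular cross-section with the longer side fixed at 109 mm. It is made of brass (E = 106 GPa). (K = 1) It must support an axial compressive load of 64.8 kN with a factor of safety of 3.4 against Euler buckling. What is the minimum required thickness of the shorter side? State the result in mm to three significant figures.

b ≈ 85.3 mm

Required P_cr = n·P = 3.4 × 64.8 = 220.3 kN
L_e = K·L = 1 × 5.17 = 5.170 m
Required I = P_cr·L_e²/(π²E) = 2.203×10^5 × 5.170² / (π² × 1.06×10^11) = 5.629×10^-6 m⁴
I_req = 5.629×10^6 mm⁴
Rectangle, weak axis: I_min = h·b³/12 with h = 109 mm fixed  ⇒  b = (12I/h)^(1/3) = 85.3 mm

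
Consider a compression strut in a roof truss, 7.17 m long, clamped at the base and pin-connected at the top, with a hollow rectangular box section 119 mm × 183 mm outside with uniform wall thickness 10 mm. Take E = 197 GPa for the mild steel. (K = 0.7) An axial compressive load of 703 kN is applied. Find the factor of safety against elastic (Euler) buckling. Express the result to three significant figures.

Inner dimensions: h_i = 183 − 2×10 = 163.0 mm, b_i = 119 − 2×10 = 99.00 mm
Weak-axis I_min = (h_o·b_o³ − h_i·b_i³)/12 with b_o = 119, b_i = 99.00 mm (shorter outer/inner sides).
I_min = (183×119³ − 163.0×99.00³)/12 = 1.252×10^7 mm⁴
I = 1.252×10^7 mm⁴ = 1.252×10^-5 m⁴
Effective length L_e = K·L = 0.7 × 7.17 = 5.019 m
P_cr = π²EI / L_e² = π² × 197×10⁹ × 1.252×10^-5 / 5.019² = 9.663×10^5 N
Factor of safety n = P_cr / P = 966.26 / 703 = 1.37

n ≈ 1.37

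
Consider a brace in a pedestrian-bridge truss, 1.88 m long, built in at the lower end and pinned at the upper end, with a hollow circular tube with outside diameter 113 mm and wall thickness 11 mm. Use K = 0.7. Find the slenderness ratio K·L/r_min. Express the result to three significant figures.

λ ≈ 36.3

Inner diameter d_i = 113 − 2×11 = 91.00 mm
I = π(d_o⁴ − d_i⁴)/64 = π(113⁴ − 91.00⁴)/64 = 4.637×10^6 mm⁴
A = 3.525×10^3 mm²;  r_min = √(I/A) = √(4.637×10^6/3.525×10^3) = 36.27 mm
L_e = K·L = 0.7 × 1.88 m = 1.316 m = 1316.0 mm
λ = L_e / r_min = 1316.0 / 36.27 = 36.3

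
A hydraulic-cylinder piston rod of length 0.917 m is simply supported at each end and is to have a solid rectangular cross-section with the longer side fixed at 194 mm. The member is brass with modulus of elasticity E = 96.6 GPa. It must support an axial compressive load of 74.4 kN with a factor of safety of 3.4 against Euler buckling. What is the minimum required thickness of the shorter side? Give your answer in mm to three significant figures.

b ≈ 24.0 mm

Required P_cr = n·P = 3.4 × 74.4 = 253.0 kN
L_e = K·L = 1 × 0.917 = 0.9170 m
Required I = P_cr·L_e²/(π²E) = 2.530×10^5 × 0.9170² / (π² × 9.66×10^10) = 2.231×10^-7 m⁴
I_req = 2.231×10^5 mm⁴
Rectangle, weak axis: I_min = h·b³/12 with h = 194 mm fixed  ⇒  b = (12I/h)^(1/3) = 24.0 mm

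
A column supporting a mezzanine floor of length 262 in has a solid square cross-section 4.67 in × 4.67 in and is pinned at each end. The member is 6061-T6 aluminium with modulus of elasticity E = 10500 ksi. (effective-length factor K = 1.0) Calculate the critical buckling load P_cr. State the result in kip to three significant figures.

I = a⁴/12 = 4.67⁴/12 = 39.64 in⁴
Effective length L_e = K·L = 1 × 262 = 262.0 in
P_cr = π²EI / L_e² = π² × 10500×10³ × 39.64 / 262.0² = 5.984×10^4 lb

P_cr ≈ 59.8 kip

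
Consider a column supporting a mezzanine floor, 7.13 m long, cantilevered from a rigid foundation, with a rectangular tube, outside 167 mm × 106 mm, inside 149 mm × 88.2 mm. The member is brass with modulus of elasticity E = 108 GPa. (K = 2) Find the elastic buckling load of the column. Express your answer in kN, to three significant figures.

P_cr ≈ 42.2 kN

Weak-axis I_min = (h_o·b_o³ − h_i·b_i³)/12 with b_o = 106, b_i = 88.20 mm (shorter outer/inner sides).
I_min = (167×106³ − 149.0×88.20³)/12 = 8.056×10^6 mm⁴
I = 8.056×10^6 mm⁴ = 8.056×10^-6 m⁴
Effective length L_e = K·L = 2 × 7.13 = 14.26 m
P_cr = π²EI / L_e² = π² × 108×10⁹ × 8.056×10^-6 / 14.26² = 4.223×10^4 N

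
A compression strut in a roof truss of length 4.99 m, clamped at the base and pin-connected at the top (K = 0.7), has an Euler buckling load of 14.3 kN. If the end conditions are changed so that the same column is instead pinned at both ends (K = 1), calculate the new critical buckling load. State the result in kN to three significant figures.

P_cr ∝ 1/K², so P_cr,new = P_cr,old × (K_old/K_new)² = 14.3 × (0.7/1)²
= 14.3 × 0.4900 = 7.01 kN

P_cr ≈ 7.01 kN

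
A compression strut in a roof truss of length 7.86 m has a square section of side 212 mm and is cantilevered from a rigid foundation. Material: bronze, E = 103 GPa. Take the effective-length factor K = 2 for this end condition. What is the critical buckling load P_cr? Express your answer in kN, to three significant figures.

I = a⁴/12 = 212⁴/12 = 1.683×10^8 mm⁴
I = 1.683×10^8 mm⁴ = 1.683×10^-4 m⁴
Effective length L_e = K·L = 2 × 7.86 = 15.72 m
P_cr = π²EI / L_e² = π² × 103×10⁹ × 1.683×10^-4 / 15.72² = 6.925×10^5 N

P_cr ≈ 692 kN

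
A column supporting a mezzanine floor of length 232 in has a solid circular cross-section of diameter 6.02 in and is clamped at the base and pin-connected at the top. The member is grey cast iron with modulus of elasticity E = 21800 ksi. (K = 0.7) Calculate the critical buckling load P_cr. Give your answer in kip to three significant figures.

I = πd⁴/64 = π×6.02⁴/64 = 64.47 in⁴
Effective length L_e = K·L = 0.7 × 232 = 162.4 in
P_cr = π²EI / L_e² = π² × 21800×10³ × 64.47 / 162.4² = 5.259×10^5 lb

P_cr ≈ 526 kip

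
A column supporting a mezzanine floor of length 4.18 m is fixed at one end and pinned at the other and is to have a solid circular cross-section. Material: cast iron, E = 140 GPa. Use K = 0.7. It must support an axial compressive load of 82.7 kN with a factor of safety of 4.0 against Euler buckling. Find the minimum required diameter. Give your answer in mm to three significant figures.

d ≈ 80.4 mm

Required P_cr = n·P = 4.0 × 82.7 = 330.8 kN
L_e = K·L = 0.7 × 4.18 = 2.926 m
Required I = P_cr·L_e²/(π²E) = 3.308×10^5 × 2.926² / (π² × 1.40×10^11) = 2.050×10^-6 m⁴
I_req = 2.050×10^6 mm⁴
Solid circle: I = πd⁴/64  ⇒  d = (64I/π)^(1/4) = (64×2.050×10^6/π)^(1/4) = 80.4 mm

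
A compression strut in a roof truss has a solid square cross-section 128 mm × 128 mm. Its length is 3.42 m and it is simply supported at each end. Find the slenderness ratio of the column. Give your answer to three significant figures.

λ ≈ 92.6

For a square r = a/√12 = 128/√12 = 36.95 mm
L_e = K·L = 1 × 3.42 m = 3.420 m = 3420.0 mm
λ = L_e / r_min = 3420.0 / 36.95 = 92.6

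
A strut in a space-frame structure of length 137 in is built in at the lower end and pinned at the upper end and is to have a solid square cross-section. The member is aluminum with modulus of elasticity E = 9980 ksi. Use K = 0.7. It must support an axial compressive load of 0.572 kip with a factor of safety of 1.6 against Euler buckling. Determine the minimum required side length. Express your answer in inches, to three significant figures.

a ≈ 1.01 in

Required P_cr = n·P = 1.6 × 0.572 = 0.9152 kip
L_e = K·L = 0.7 × 137 = 95.90 in
Required I = P_cr·L_e²/(π²E) = 915.2 × 95.90² / (π² × 9.98×10^6) = 8.545×10^-2 in⁴
Solid square: I = a⁴/12  ⇒  a = (12I)^(1/4) = (12×8.545×10^-2)^(1/4) = 1.01 in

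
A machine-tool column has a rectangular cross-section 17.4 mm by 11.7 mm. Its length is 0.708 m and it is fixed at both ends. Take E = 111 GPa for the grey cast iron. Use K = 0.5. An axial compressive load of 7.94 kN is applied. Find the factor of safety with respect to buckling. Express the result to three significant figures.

n ≈ 2.56

Buckling occurs about the weak axis: I_min = h·b³/12 with b = 11.7 mm (the shorter side).
I_min = 17.4×11.7³/12 = 2.322×10^3 mm⁴
I = 2.322×10^3 mm⁴ = 2.322×10^-9 m⁴
Effective length L_e = K·L = 0.5 × 0.708 = 0.3540 m
P_cr = π²EI / L_e² = π² × 111×10⁹ × 2.322×10^-9 / 0.3540² = 2.030×10^4 N
Factor of safety n = P_cr / P = 20.302 / 7.94 = 2.56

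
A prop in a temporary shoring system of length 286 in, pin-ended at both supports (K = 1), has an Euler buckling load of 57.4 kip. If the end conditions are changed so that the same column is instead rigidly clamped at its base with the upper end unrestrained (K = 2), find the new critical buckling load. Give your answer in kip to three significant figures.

P_cr ≈ 14.4 kip

P_cr ∝ 1/K², so P_cr,new = P_cr,old × (K_old/K_new)² = 57.4 × (1/2)²
= 57.4 × 0.2500 = 14.4 kip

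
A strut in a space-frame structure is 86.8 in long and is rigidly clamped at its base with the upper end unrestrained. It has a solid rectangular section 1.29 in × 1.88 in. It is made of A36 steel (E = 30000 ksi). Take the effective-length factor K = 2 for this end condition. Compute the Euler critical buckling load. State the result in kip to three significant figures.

Buckling occurs about the weak axis: I_min = h·b³/12 with b = 1.29 in (the shorter side).
I_min = 1.88×1.29³/12 = 0.3363 in⁴
Effective length L_e = K·L = 2 × 86.8 = 173.6 in
P_cr = π²EI / L_e² = π² × 30000×10³ × 0.3363 / 173.6² = 3.304×10^3 lb

P_cr ≈ 3.30 kip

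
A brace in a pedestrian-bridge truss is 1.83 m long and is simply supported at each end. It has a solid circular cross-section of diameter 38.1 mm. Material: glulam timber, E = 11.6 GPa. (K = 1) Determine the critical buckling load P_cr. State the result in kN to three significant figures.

I = πd⁴/64 = π×38.1⁴/64 = 1.034×10^5 mm⁴
I = 1.034×10^5 mm⁴ = 1.034×10^-7 m⁴
Effective length L_e = K·L = 1 × 1.83 = 1.830 m
P_cr = π²EI / L_e² = π² × 11.6×10⁹ × 1.034×10^-7 / 1.830² = 3.536×10^3 N

P_cr ≈ 3.54 kN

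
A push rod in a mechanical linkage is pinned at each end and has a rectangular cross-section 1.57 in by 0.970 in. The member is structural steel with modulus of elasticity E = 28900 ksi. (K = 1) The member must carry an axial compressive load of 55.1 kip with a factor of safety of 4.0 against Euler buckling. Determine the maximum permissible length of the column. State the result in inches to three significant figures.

Buckling occurs about the weak axis: I_min = h·b³/12 with b = 0.970 in (the shorter side).
I_min = 1.57×0.970³/12 = 0.1194 in⁴
Required critical load P_cr = n·P = 4.0 × 55.1 = 220.4 kip = 2.204×10^5 lb
From P_cr = π²EI/(K·L)²:  L = (1/K)·√(π²EI/P_cr) = (1/1)·√(π²×2.89×10^7×0.1194/2.204×10^5)
L = 12.4 in

L_max ≈ 12.4 in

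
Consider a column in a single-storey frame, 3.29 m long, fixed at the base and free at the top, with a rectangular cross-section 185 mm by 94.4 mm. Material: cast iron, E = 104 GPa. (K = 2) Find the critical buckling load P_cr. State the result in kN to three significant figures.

P_cr ≈ 307 kN

Buckling occurs about the weak axis: I_min = h·b³/12 with b = 94.4 mm (the shorter side).
I_min = 185×94.4³/12 = 1.297×10^7 mm⁴
I = 1.297×10^7 mm⁴ = 1.297×10^-5 m⁴
Effective length L_e = K·L = 2 × 3.29 = 6.580 m
P_cr = π²EI / L_e² = π² × 104×10⁹ × 1.297×10^-5 / 6.580² = 3.075×10^5 N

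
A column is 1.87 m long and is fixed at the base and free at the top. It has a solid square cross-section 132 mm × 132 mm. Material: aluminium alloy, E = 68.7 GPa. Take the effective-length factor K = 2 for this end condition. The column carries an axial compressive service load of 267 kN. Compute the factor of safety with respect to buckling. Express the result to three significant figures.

n ≈ 4.59

I = a⁴/12 = 132⁴/12 = 2.530×10^7 mm⁴
I = 2.530×10^7 mm⁴ = 2.530×10^-5 m⁴
Effective length L_e = K·L = 2 × 1.87 = 3.740 m
P_cr = π²EI / L_e² = π² × 68.7×10⁹ × 2.530×10^-5 / 3.740² = 1.226×10^6 N
Factor of safety n = P_cr / P = 1226.4 / 267 = 4.59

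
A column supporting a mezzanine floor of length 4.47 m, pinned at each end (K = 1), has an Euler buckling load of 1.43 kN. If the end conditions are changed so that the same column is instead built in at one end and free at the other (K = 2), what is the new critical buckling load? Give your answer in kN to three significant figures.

P_cr ∝ 1/K², so P_cr,new = P_cr,old × (K_old/K_new)² = 1.43 × (1/2)²
= 1.43 × 0.2500 = 0.358 kN

P_cr ≈ 0.358 kN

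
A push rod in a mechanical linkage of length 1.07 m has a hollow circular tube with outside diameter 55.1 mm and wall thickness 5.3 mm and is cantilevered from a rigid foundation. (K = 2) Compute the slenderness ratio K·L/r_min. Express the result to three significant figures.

Inner diameter d_i = 55.1 − 2×5.3 = 44.50 mm
I = π(d_o⁴ − d_i⁴)/64 = π(55.1⁴ − 44.50⁴)/64 = 2.600×10^5 mm⁴
A = 829.2 mm²;  r_min = √(I/A) = √(2.600×10^5/829.2) = 17.71 mm
L_e = K·L = 2 × 1.07 m = 2.140 m = 2140.0 mm
λ = L_e / r_min = 2140.0 / 17.71 = 121

λ ≈ 121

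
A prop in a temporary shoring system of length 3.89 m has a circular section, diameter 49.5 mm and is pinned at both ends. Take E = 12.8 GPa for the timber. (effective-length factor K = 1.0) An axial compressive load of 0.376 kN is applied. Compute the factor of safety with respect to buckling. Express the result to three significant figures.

n ≈ 6.54

I = πd⁴/64 = π×49.5⁴/64 = 2.947×10^5 mm⁴
I = 2.947×10^5 mm⁴ = 2.947×10^-7 m⁴
Effective length L_e = K·L = 1 × 3.89 = 3.890 m
P_cr = π²EI / L_e² = π² × 12.8×10⁹ × 2.947×10^-7 / 3.890² = 2.460×10^3 N
Factor of safety n = P_cr / P = 2.4604 / 0.376 = 6.54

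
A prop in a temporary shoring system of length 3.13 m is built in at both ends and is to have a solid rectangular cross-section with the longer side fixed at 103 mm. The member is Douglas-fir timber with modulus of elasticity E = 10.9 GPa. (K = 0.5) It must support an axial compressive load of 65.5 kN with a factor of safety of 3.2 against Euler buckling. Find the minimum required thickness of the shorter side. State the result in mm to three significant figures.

b ≈ 82.2 mm

Required P_cr = n·P = 3.2 × 65.5 = 209.6 kN
L_e = K·L = 0.5 × 3.13 = 1.565 m
Required I = P_cr·L_e²/(π²E) = 2.096×10^5 × 1.565² / (π² × 1.09×10^10) = 4.772×10^-6 m⁴
I_req = 4.772×10^6 mm⁴
Rectangle, weak axis: I_min = h·b³/12 with h = 103 mm fixed  ⇒  b = (12I/h)^(1/3) = 82.2 mm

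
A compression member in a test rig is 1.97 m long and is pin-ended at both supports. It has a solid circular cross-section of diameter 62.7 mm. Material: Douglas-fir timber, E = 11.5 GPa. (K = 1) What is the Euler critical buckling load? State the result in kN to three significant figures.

I = πd⁴/64 = π×62.7⁴/64 = 7.586×10^5 mm⁴
I = 7.586×10^5 mm⁴ = 7.586×10^-7 m⁴
Effective length L_e = K·L = 1 × 1.97 = 1.970 m
P_cr = π²EI / L_e² = π² × 11.5×10⁹ × 7.586×10^-7 / 1.970² = 2.219×10^4 N

P_cr ≈ 22.2 kN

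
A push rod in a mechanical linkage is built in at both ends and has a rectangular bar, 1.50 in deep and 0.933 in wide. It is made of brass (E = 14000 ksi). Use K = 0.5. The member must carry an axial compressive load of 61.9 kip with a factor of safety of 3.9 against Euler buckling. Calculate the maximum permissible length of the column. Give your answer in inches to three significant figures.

L_max ≈ 15.2 in

Buckling occurs about the weak axis: I_min = h·b³/12 with b = 0.933 in (the shorter side).
I_min = 1.50×0.933³/12 = 0.1015 in⁴
Required critical load P_cr = n·P = 3.9 × 61.9 = 241.4 kip = 2.414×10^5 lb
From P_cr = π²EI/(K·L)²:  L = (1/K)·√(π²EI/P_cr) = (1/0.5)·√(π²×1.40×10^7×0.1015/2.414×10^5)
L = 15.2 in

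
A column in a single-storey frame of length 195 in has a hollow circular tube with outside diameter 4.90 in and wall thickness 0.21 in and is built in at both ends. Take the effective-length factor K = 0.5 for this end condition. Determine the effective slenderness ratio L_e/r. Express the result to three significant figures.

Inner diameter d_i = 4.90 − 2×0.21 = 4.480 in
I = π(d_o⁴ − d_i⁴)/64 = π(4.90⁴ − 4.480⁴)/64 = 8.524 in⁴
A = 3.094 in²;  r_min = √(I/A) = √(8.524/3.094) = 1.660 in
L_e = K·L = 0.5 × 195 = 97.50 in
λ = L_e / r_min = 97.500 / 1.660 = 58.7

λ ≈ 58.7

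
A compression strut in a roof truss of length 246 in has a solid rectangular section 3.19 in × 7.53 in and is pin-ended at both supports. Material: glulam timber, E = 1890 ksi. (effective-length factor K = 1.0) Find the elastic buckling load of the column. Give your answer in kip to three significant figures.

Buckling occurs about the weak axis: I_min = h·b³/12 with b = 3.19 in (the shorter side).
I_min = 7.53×3.19³/12 = 20.37 in⁴
Effective length L_e = K·L = 1 × 246 = 246.0 in
P_cr = π²EI / L_e² = π² × 1890×10³ × 20.37 / 246.0² = 6.279×10^3 lb

P_cr ≈ 6.28 kip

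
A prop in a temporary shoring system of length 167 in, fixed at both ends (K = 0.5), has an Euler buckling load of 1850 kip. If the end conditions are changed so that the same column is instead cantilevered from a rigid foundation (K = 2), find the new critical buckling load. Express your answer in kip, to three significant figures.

P_cr ∝ 1/K², so P_cr,new = P_cr,old × (K_old/K_new)² = 1850 × (0.5/2)²
= 1850 × 0.06250 = 116 kip

P_cr ≈ 116 kip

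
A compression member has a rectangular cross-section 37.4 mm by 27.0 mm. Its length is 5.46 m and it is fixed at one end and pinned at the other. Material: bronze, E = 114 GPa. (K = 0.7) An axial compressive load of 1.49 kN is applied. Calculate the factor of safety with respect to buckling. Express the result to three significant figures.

n ≈ 3.17

Buckling occurs about the weak axis: I_min = h·b³/12 with b = 27.0 mm (the shorter side).
I_min = 37.4×27.0³/12 = 6.135×10^4 mm⁴
I = 6.135×10^4 mm⁴ = 6.135×10^-8 m⁴
Effective length L_e = K·L = 0.7 × 5.46 = 3.822 m
P_cr = π²EI / L_e² = π² × 114×10⁹ × 6.135×10^-8 / 3.822² = 4.725×10^3 N
Factor of safety n = P_cr / P = 4.7250 / 1.49 = 3.17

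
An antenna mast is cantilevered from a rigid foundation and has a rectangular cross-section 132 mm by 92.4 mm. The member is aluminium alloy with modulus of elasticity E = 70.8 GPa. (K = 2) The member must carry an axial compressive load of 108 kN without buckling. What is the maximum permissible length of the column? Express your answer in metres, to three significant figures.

L_max ≈ 3.75 m

Buckling occurs about the weak axis: I_min = h·b³/12 with b = 92.4 mm (the shorter side).
I_min = 132×92.4³/12 = 8.678×10^6 mm⁴
I = 8.678×10^-6 m⁴
At the buckling limit P_cr = P = 1.080×10^5 N
From P_cr = π²EI/(K·L)²:  L = (1/K)·√(π²EI/P_cr) = (1/2)·√(π²×7.08×10^10×8.678×10^-6/1.080×10^5)
L = 3.75 m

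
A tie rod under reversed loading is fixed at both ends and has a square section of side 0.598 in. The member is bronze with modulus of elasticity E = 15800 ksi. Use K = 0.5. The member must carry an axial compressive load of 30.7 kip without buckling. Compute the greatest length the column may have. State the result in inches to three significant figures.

I = a⁴/12 = 0.598⁴/12 = 1.066×10^-2 in⁴
At the buckling limit P_cr = P = 3.070×10^4 lb
From P_cr = π²EI/(K·L)²:  L = (1/K)·√(π²EI/P_cr) = (1/0.5)·√(π²×1.58×10^7×1.066×10^-2/3.070×10^4)
L = 14.7 in

L_max ≈ 14.7 in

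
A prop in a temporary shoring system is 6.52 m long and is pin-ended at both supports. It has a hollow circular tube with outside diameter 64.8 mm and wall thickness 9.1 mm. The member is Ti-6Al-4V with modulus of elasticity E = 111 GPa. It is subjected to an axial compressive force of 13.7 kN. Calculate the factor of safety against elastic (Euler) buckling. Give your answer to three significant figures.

n ≈ 1.19

Inner diameter d_i = 64.8 − 2×9.1 = 46.60 mm
I = π(d_o⁴ − d_i⁴)/64 = π(64.8⁴ − 46.60⁴)/64 = 6.340×10^5 mm⁴
I = 6.340×10^5 mm⁴ = 6.340×10^-7 m⁴
Effective length L_e = K·L = 1 × 6.52 = 6.520 m
P_cr = π²EI / L_e² = π² × 111×10⁹ × 6.340×10^-7 / 6.520² = 1.634×10^4 N
Factor of safety n = P_cr / P = 16.339 / 13.7 = 1.19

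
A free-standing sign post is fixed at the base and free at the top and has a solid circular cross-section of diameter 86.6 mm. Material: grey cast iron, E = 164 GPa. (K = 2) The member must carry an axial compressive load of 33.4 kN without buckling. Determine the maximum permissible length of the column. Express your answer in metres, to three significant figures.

I = πd⁴/64 = π×86.6⁴/64 = 2.761×10^6 mm⁴
I = 2.761×10^-6 m⁴
At the buckling limit P_cr = P = 3.340×10^4 N
From P_cr = π²EI/(K·L)²:  L = (1/K)·√(π²EI/P_cr) = (1/2)·√(π²×1.64×10^11×2.761×10^-6/3.340×10^4)
L = 5.78 m

L_max ≈ 5.78 m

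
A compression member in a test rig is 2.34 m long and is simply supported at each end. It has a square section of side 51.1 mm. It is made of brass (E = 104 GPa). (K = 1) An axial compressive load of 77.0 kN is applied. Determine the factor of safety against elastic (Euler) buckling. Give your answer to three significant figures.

I = a⁴/12 = 51.1⁴/12 = 5.682×10^5 mm⁴
I = 5.682×10^5 mm⁴ = 5.682×10^-7 m⁴
Effective length L_e = K·L = 1 × 2.34 = 2.340 m
P_cr = π²EI / L_e² = π² × 104×10⁹ × 5.682×10^-7 / 2.340² = 1.065×10^5 N
Factor of safety n = P_cr / P = 106.51 / 77.0 = 1.38

n ≈ 1.38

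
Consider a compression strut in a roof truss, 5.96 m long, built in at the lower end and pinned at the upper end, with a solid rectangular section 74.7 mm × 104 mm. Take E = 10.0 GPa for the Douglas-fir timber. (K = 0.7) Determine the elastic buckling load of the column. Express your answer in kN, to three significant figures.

P_cr ≈ 20.5 kN

Buckling occurs about the weak axis: I_min = h·b³/12 with b = 74.7 mm (the shorter side).
I_min = 104×74.7³/12 = 3.613×10^6 mm⁴
I = 3.613×10^6 mm⁴ = 3.613×10^-6 m⁴
Effective length L_e = K·L = 0.7 × 5.96 = 4.172 m
P_cr = π²EI / L_e² = π² × 10.0×10⁹ × 3.613×10^-6 / 4.172² = 2.048×10^4 N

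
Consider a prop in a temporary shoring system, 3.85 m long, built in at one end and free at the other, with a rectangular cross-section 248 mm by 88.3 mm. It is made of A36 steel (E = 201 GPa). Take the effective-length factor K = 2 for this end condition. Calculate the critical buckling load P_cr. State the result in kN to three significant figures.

Buckling occurs about the weak axis: I_min = h·b³/12 with b = 88.3 mm (the shorter side).
I_min = 248×88.3³/12 = 1.423×10^7 mm⁴
I = 1.423×10^7 mm⁴ = 1.423×10^-5 m⁴
Effective length L_e = K·L = 2 × 3.85 = 7.700 m
P_cr = π²EI / L_e² = π² × 201×10⁹ × 1.423×10^-5 / 7.700² = 4.761×10^5 N

P_cr ≈ 476 kN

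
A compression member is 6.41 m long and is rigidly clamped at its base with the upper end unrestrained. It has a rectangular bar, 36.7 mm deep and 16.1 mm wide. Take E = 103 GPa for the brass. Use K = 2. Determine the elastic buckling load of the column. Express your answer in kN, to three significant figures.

P_cr ≈ 0.0789 kN

Buckling occurs about the weak axis: I_min = h·b³/12 with b = 16.1 mm (the shorter side).
I_min = 36.7×16.1³/12 = 1.276×10^4 mm⁴
I = 1.276×10^4 mm⁴ = 1.276×10^-8 m⁴
Effective length L_e = K·L = 2 × 6.41 = 12.82 m
P_cr = π²EI / L_e² = π² × 103×10⁹ × 1.276×10^-8 / 12.82² = 78.94 N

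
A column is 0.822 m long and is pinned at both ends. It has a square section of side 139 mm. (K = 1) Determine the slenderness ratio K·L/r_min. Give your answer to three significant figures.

For a square r = a/√12 = 139/√12 = 40.13 mm
L_e = K·L = 1 × 0.822 m = 0.8220 m = 822.00 mm
λ = L_e / r_min = 822.00 / 40.13 = 20.5

λ ≈ 20.5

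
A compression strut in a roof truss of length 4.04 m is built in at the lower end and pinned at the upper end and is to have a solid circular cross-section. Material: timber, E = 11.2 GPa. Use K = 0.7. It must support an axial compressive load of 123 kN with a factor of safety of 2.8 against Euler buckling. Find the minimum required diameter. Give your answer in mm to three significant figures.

d ≈ 150 mm

Required P_cr = n·P = 2.8 × 123 = 344.4 kN
L_e = K·L = 0.7 × 4.04 = 2.828 m
Required I = P_cr·L_e²/(π²E) = 3.444×10^5 × 2.828² / (π² × 1.12×10^10) = 2.492×10^-5 m⁴
I_req = 2.492×10^7 mm⁴
Solid circle: I = πd⁴/64  ⇒  d = (64I/π)^(1/4) = (64×2.492×10^7/π)^(1/4) = 150 mm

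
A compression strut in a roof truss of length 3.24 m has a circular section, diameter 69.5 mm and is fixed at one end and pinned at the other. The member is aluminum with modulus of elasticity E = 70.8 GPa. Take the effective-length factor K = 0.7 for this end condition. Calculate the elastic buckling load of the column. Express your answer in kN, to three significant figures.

I = πd⁴/64 = π×69.5⁴/64 = 1.145×10^6 mm⁴
I = 1.145×10^6 mm⁴ = 1.145×10^-6 m⁴
Effective length L_e = K·L = 0.7 × 3.24 = 2.268 m
P_cr = π²EI / L_e² = π² × 70.8×10⁹ × 1.145×10^-6 / 2.268² = 1.556×10^5 N

P_cr ≈ 156 kN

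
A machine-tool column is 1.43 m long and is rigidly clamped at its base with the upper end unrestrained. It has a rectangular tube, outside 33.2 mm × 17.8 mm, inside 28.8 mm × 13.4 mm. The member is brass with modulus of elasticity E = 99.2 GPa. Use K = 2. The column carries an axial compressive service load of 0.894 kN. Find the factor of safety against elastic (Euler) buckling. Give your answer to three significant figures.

n ≈ 1.32

Weak-axis I_min = (h_o·b_o³ − h_i·b_i³)/12 with b_o = 17.8, b_i = 13.40 mm (shorter outer/inner sides).
I_min = (33.2×17.8³ − 28.80×13.40³)/12 = 9.829×10^3 mm⁴
I = 9.829×10^3 mm⁴ = 9.829×10^-9 m⁴
Effective length L_e = K·L = 2 × 1.43 = 2.860 m
P_cr = π²EI / L_e² = π² × 99.2×10⁹ × 9.829×10^-9 / 2.860² = 1.176×10^3 N
Factor of safety n = P_cr / P = 1.1765 / 0.894 = 1.32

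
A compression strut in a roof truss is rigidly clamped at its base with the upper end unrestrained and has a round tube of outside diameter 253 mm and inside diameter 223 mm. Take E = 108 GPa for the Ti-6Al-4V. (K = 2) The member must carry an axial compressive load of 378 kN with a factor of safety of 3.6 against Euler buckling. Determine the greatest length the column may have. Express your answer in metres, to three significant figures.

d_o = 253 mm, d_i = 223 mm
I = π(d_o⁴ − d_i⁴)/64 = π(253⁴ − 223.0⁴)/64 = 7.973×10^7 mm⁴
I = 7.973×10^-5 m⁴
Required critical load P_cr = n·P = 3.6 × 378 = 1361 kN = 1.361×10^6 N
From P_cr = π²EI/(K·L)²:  L = (1/K)·√(π²EI/P_cr) = (1/2)·√(π²×1.08×10^11×7.973×10^-5/1.361×10^6)
L = 3.95 m

L_max ≈ 3.95 m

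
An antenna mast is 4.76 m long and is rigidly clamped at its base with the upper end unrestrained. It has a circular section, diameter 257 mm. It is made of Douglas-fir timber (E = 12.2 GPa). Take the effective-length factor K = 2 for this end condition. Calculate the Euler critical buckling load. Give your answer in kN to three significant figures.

P_cr ≈ 285 kN

I = πd⁴/64 = π×257⁴/64 = 2.141×10^8 mm⁴
I = 2.141×10^8 mm⁴ = 2.141×10^-4 m⁴
Effective length L_e = K·L = 2 × 4.76 = 9.520 m
P_cr = π²EI / L_e² = π² × 12.2×10⁹ × 2.141×10^-4 / 9.520² = 2.845×10^5 N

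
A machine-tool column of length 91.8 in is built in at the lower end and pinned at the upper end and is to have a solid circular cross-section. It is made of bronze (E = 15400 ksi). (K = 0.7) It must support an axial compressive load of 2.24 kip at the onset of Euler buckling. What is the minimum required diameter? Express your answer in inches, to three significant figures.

L_e = K·L = 0.7 × 91.8 = 64.26 in
Required I = P_cr·L_e²/(π²E) = 2.240×10^3 × 64.26² / (π² × 1.54×10^7) = 6.086×10^-2 in⁴
Solid circle: I = πd⁴/64  ⇒  d = (64I/π)^(1/4) = (64×6.086×10^-2/π)^(1/4) = 1.06 in

d ≈ 1.06 in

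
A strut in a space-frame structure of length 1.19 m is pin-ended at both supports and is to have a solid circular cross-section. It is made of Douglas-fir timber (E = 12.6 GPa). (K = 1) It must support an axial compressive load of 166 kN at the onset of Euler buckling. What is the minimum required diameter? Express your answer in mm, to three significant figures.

d ≈ 78.8 mm

L_e = K·L = 1 × 1.19 = 1.190 m
Required I = P_cr·L_e²/(π²E) = 1.660×10^5 × 1.190² / (π² × 1.26×10^10) = 1.890×10^-6 m⁴
I_req = 1.890×10^6 mm⁴
Solid circle: I = πd⁴/64  ⇒  d = (64I/π)^(1/4) = (64×1.890×10^6/π)^(1/4) = 78.8 mm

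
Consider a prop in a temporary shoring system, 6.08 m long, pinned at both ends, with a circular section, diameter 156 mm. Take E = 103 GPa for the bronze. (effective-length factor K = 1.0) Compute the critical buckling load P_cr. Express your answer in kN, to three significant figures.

P_cr ≈ 799 kN

I = πd⁴/64 = π×156⁴/64 = 2.907×10^7 mm⁴
I = 2.907×10^7 mm⁴ = 2.907×10^-5 m⁴
Effective length L_e = K·L = 1 × 6.08 = 6.080 m
P_cr = π²EI / L_e² = π² × 103×10⁹ × 2.907×10^-5 / 6.080² = 7.995×10^5 N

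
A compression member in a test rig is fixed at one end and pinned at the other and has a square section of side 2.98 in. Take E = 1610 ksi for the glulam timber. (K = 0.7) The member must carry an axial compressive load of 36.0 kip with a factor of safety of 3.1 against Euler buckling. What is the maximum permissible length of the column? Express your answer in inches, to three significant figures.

L_max ≈ 43.7 in

I = a⁴/12 = 2.98⁴/12 = 6.572 in⁴
Required critical load P_cr = n·P = 3.1 × 36.0 = 111.6 kip = 1.116×10^5 lb
From P_cr = π²EI/(K·L)²:  L = (1/K)·√(π²EI/P_cr) = (1/0.7)·√(π²×1.61×10^6×6.572/1.116×10^5)
L = 43.7 in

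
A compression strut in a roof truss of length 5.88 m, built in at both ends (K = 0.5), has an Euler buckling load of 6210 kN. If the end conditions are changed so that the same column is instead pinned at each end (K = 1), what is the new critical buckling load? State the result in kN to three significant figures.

P_cr ∝ 1/K², so P_cr,new = P_cr,old × (K_old/K_new)² = 6210 × (0.5/1)²
= 6210 × 0.2500 = 1550 kN

P_cr ≈ 1550 kN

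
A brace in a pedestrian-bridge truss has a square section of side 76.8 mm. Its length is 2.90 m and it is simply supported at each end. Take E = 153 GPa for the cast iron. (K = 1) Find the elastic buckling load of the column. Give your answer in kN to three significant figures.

P_cr ≈ 521 kN

I = a⁴/12 = 76.8⁴/12 = 2.899×10^6 mm⁴
I = 2.899×10^6 mm⁴ = 2.899×10^-6 m⁴
Effective length L_e = K·L = 1 × 2.90 = 2.900 m
P_cr = π²EI / L_e² = π² × 153×10⁹ × 2.899×10^-6 / 2.900² = 5.205×10^5 N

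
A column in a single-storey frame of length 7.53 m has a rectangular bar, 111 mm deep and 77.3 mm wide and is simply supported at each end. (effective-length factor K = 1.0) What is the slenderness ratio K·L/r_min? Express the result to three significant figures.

Buckling occurs about the weak axis: I_min = h·b³/12 with b = 77.3 mm (the shorter side).
I_min = 111×77.3³/12 = 4.272×10^6 mm⁴
A = 8.580×10^3 mm²;  r_min = √(I/A) = √(4.272×10^6/8.580×10^3) = 22.31 mm
L_e = K·L = 1 × 7.53 m = 7.530 m = 7530.0 mm
λ = L_e / r_min = 7530.0 / 22.31 = 337

λ ≈ 337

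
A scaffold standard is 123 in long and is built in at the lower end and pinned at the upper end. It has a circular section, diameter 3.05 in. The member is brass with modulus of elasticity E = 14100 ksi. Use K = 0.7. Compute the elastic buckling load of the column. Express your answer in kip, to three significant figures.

I = πd⁴/64 = π×3.05⁴/64 = 4.248 in⁴
Effective length L_e = K·L = 0.7 × 123 = 86.10 in
P_cr = π²EI / L_e² = π² × 14100×10³ × 4.248 / 86.10² = 7.974×10^4 lb

P_cr ≈ 79.7 kip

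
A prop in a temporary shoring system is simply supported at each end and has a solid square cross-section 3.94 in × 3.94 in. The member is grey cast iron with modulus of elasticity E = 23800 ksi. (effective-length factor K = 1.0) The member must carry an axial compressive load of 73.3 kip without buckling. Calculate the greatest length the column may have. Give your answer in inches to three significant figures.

L_max ≈ 254 in

I = a⁴/12 = 3.94⁴/12 = 20.08 in⁴
At the buckling limit P_cr = P = 7.330×10^4 lb
From P_cr = π²EI/(K·L)²:  L = (1/K)·√(π²EI/P_cr) = (1/1)·√(π²×2.38×10^7×20.08/7.330×10^4)
L = 254 in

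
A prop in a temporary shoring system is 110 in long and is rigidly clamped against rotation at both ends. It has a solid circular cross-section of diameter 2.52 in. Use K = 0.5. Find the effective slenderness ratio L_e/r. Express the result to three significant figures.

λ ≈ 87.3

For a solid circle r = d/4 = 2.52/4 = 0.6300 in
L_e = K·L = 0.5 × 110 = 55.00 in
λ = L_e / r_min = 55.000 / 0.6300 = 87.3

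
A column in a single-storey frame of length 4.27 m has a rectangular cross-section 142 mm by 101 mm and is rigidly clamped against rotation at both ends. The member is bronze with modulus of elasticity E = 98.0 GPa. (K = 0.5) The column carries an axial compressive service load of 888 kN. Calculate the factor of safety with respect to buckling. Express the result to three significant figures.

Buckling occurs about the weak axis: I_min = h·b³/12 with b = 101 mm (the shorter side).
I_min = 142×101³/12 = 1.219×10^7 mm⁴
I = 1.219×10^7 mm⁴ = 1.219×10^-5 m⁴
Effective length L_e = K·L = 0.5 × 4.27 = 2.135 m
P_cr = π²EI / L_e² = π² × 98.0×10⁹ × 1.219×10^-5 / 2.135² = 2.587×10^6 N
Factor of safety n = P_cr / P = 2587.0 / 888 = 2.91

n ≈ 2.91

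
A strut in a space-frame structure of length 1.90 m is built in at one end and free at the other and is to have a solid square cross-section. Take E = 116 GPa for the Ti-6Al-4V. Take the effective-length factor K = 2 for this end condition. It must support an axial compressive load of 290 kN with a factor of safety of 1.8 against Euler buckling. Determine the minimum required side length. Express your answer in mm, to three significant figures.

a ≈ 94.3 mm

Required P_cr = n·P = 1.8 × 290 = 522.0 kN
L_e = K·L = 2 × 1.90 = 3.800 m
Required I = P_cr·L_e²/(π²E) = 5.220×10^5 × 3.800² / (π² × 1.16×10^11) = 6.584×10^-6 m⁴
I_req = 6.584×10^6 mm⁴
Solid square: I = a⁴/12  ⇒  a = (12I)^(1/4) = (12×6.584×10^6)^(1/4) = 94.3 mm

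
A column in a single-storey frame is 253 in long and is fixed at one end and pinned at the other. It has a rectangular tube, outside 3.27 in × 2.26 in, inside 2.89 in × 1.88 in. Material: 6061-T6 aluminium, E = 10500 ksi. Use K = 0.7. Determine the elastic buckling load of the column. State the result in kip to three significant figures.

P_cr ≈ 5.11 kip

Weak-axis I_min = (h_o·b_o³ − h_i·b_i³)/12 with b_o = 2.26, b_i = 1.880 in (shorter outer/inner sides).
I_min = (3.27×2.26³ − 2.890×1.880³)/12 = 1.545 in⁴
Effective length L_e = K·L = 0.7 × 253 = 177.1 in
P_cr = π²EI / L_e² = π² × 10500×10³ × 1.545 / 177.1² = 5.106×10^3 lb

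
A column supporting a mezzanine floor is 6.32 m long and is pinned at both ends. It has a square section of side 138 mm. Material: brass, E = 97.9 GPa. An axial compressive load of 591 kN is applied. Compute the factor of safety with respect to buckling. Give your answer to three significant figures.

I = a⁴/12 = 138⁴/12 = 3.022×10^7 mm⁴
I = 3.022×10^7 mm⁴ = 3.022×10^-5 m⁴
Effective length L_e = K·L = 1 × 6.32 = 6.320 m
P_cr = π²EI / L_e² = π² × 97.9×10⁹ × 3.022×10^-5 / 6.320² = 7.311×10^5 N
Factor of safety n = P_cr / P = 731.11 / 591 = 1.24

n ≈ 1.24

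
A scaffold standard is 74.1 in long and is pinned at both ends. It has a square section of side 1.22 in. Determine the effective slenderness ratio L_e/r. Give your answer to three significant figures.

λ ≈ 210

I = a⁴/12 = 1.22⁴/12 = 0.1846 in⁴
A = 1.488 in²;  r_min = √(I/A) = √(0.1846/1.488) = 0.3522 in
L_e = K·L = 1 × 74.1 = 74.10 in
λ = L_e / r_min = 74.100 / 0.3522 = 210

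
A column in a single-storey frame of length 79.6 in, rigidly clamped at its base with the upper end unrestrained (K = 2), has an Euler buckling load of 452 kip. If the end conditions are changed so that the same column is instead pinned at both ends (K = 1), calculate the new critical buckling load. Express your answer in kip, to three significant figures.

P_cr ≈ 1810 kip

P_cr ∝ 1/K², so P_cr,new = P_cr,old × (K_old/K_new)² = 452 × (2/1)²
= 452 × 4.000 = 1810 kip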